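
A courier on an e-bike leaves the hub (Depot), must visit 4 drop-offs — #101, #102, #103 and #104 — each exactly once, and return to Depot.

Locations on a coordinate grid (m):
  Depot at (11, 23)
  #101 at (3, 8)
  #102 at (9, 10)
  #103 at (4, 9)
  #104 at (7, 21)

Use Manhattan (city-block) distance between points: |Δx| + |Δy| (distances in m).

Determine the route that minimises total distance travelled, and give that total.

Depot → #101 → #102 → #103 → #104 → Depot: 23+8+6+15+6 = 58
Depot → #101 → #102 → #104 → #103 → Depot: 23+8+13+15+21 = 80
Depot → #101 → #103 → #102 → #104 → Depot: 23+2+6+13+6 = 50
Depot → #101 → #103 → #104 → #102 → Depot: 23+2+15+13+15 = 68
Depot → #101 → #104 → #102 → #103 → Depot: 23+17+13+6+21 = 80
Depot → #101 → #104 → #103 → #102 → Depot: 23+17+15+6+15 = 76
Depot → #102 → #101 → #103 → #104 → Depot: 15+8+2+15+6 = 46
Depot → #102 → #101 → #104 → #103 → Depot: 15+8+17+15+21 = 76
Depot → #102 → #103 → #101 → #104 → Depot: 15+6+2+17+6 = 46
Depot → #102 → #104 → #101 → #103 → Depot: 15+13+17+2+21 = 68
Depot → #103 → #101 → #102 → #104 → Depot: 21+2+8+13+6 = 50
Depot → #103 → #102 → #101 → #104 → Depot: 21+6+8+17+6 = 58
The minimum is 46.
One optimal route: Depot → #102 → #101 → #103 → #104 → Depot (or its reverse).

Minimum total distance: 46 m.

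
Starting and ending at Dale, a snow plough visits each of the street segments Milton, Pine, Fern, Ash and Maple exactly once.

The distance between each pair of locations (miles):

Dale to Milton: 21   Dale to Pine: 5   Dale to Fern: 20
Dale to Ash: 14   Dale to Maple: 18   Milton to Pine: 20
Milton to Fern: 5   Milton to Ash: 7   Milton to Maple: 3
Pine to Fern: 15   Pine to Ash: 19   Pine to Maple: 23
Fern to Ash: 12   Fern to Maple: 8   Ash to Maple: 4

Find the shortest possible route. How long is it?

46 miles — the shortest possible round trip.

With 5 stops there are 5!/2 = 60 distinct round trips (a route and its reverse cost the same).
Dale - Milton - Pine - Fern - Ash - Maple - Dale: 21+20+15+12+4+18 = 90
Dale - Milton - Pine - Fern - Maple - Ash - Dale: 21+20+15+8+4+14 = 82
Dale - Milton - Pine - Ash - Fern - Maple - Dale: 21+20+19+12+8+18 = 98
Dale - Milton - Pine - Ash - Maple - Fern - Dale: 21+20+19+4+8+20 = 92
Dale - Milton - Pine - Maple - Fern - Ash - Dale: 21+20+23+8+12+14 = 98
Dale - Milton - Pine - Maple - Ash - Fern - Dale: 21+20+23+4+12+20 = 100
Dale - Milton - Fern - Pine - Ash - Maple - Dale: 21+5+15+19+4+18 = 82
Dale - Milton - Fern - Pine - Maple - Ash - Dale: 21+5+15+23+4+14 = 82
Dale - Milton - Fern - Ash - Pine - Maple - Dale: 21+5+12+19+23+18 = 98
Dale - Milton - Fern - Ash - Maple - Pine - Dale: 21+5+12+4+23+5 = 70
Dale - Milton - Fern - Maple - Pine - Ash - Dale: 21+5+8+23+19+14 = 90
Dale - Milton - Fern - Maple - Ash - Pine - Dale: 21+5+8+4+19+5 = 62
Dale - Milton - Ash - Pine - Fern - Maple - Dale: 21+7+19+15+8+18 = 88
Dale - Milton - Ash - Pine - Maple - Fern - Dale: 21+7+19+23+8+20 = 98
… (46 more)
Dale - Pine - Fern - Milton - Maple - Ash - Dale: 5+15+5+3+4+14 = 46  ← best
The minimum is 46.
One optimal route: Dale → Pine → Fern → Milton → Maple → Ash → Dale (or its reverse).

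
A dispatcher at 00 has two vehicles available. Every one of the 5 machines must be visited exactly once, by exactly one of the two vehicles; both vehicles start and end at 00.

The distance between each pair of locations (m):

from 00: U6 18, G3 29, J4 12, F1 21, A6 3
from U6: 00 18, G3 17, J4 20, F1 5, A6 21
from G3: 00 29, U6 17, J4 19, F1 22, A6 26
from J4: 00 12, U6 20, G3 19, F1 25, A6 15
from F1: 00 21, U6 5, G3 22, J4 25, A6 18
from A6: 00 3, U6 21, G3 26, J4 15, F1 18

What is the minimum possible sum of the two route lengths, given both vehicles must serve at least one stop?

Minimum combined distance: 80 m.

There are 2^4 − 1 = 15 ways to divide the 5 stops into two non-empty groups. For each, the best each vehicle can do is its own shortest tour through its group:
  {U6} + {G3, J4, F1, A6}: 36 + 74 = 110
  {G3} + {U6, J4, F1, A6}: 58 + 58 = 116
  {U6, G3} + {J4, F1, A6}: 64 + 58 = 122
  {J4} + {U6, G3, F1, A6}: 24 + 72 = 96
  {U6, J4} + {G3, F1, A6}: 50 + 72 = 122
  {G3, J4} + {U6, F1, A6}: 60 + 44 = 104
  … (15 splits in total)
  {U6, G3, J4, F1} + {A6}: 74 + 6 = 80  ← best
Best: vehicle 1 00 → J4 → G3 → U6 → F1 → 00 = 74; vehicle 2 00 → A6 → 00 = 6; combined 80.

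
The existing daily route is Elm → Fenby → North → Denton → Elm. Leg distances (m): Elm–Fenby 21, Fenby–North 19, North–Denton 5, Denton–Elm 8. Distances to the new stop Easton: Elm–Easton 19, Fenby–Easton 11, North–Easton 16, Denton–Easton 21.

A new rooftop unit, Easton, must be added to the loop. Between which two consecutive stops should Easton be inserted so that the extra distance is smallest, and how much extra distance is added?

Insertion cost between consecutive stops i–j is d(i,Easton) + d(Easton,j) − d(i,j):
  between Elm and Fenby: 19 + 11 − 21 = 9
  between Fenby and North: 11 + 16 − 19 = 8
  between North and Denton: 16 + 21 − 5 = 32
  between Denton and Elm: 21 + 19 − 8 = 32
Cheapest insertion is between Fenby and North, adding 8.
New total = 53 + 8 = 61.

Adding 8 m by placing Easton on the Fenby–North leg.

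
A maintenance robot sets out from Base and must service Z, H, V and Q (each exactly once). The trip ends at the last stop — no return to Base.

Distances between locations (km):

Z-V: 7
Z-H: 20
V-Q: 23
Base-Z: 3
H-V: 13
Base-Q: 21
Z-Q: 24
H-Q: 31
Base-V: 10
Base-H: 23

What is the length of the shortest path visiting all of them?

There are 4! = 24 possible orderings.
Base → Z → H → V → Q: 3+20+13+23 = 59
Base → Z → H → Q → V: 3+20+31+23 = 77
Base → Z → V → H → Q: 3+7+13+31 = 54
Base → Z → V → Q → H: 3+7+23+31 = 64
Base → Z → Q → H → V: 3+24+31+13 = 71
Base → Z → Q → V → H: 3+24+23+13 = 63
Base → H → Z → V → Q: 23+20+7+23 = 73
Base → H → Z → Q → V: 23+20+24+23 = 90
Base → H → V → Z → Q: 23+13+7+24 = 67
Base → H → V → Q → Z: 23+13+23+24 = 83
Base → H → Q → Z → V: 23+31+24+7 = 85
Base → H → Q → V → Z: 23+31+23+7 = 84
Base → V → Z → H → Q: 10+7+20+31 = 68
Base → V → Z → Q → H: 10+7+24+31 = 72
… (10 more)
The minimum is 54.
One shortest path: Base → Z → V → H → Q.

54 km — the minimum one-way total.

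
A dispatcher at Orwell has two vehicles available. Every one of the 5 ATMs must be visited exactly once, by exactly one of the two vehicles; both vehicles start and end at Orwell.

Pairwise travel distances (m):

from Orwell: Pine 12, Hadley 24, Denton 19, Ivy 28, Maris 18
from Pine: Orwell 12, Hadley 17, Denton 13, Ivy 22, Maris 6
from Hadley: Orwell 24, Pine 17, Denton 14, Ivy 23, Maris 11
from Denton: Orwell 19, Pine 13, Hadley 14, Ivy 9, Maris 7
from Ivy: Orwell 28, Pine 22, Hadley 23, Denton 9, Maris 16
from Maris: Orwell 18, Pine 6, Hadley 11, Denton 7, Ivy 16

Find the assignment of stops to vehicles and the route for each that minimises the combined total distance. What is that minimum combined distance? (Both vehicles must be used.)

Check every non-empty split of the stops between the two vehicles; for each half take its own optimal tour:
  {Pine} + {Hadley, Denton, Ivy, Maris}: 24 + 79 = 103
  {Hadley} + {Pine, Denton, Ivy, Maris}: 48 + 62 = 110
  {Pine, Hadley} + {Denton, Ivy, Maris}: 53 + 62 = 115
  {Denton} + {Pine, Hadley, Ivy, Maris}: 38 + 80 = 118
  {Pine, Denton} + {Hadley, Ivy, Maris}: 44 + 79 = 123
  {Hadley, Denton} + {Pine, Ivy, Maris}: 57 + 62 = 119
  … (15 splits in total)
Best: vehicle 1 Orwell → Pine → Orwell = 24; vehicle 2 Orwell → Hadley → Maris → Denton → Ivy → Orwell = 79; combined 103.

103 m — the smallest possible combined total.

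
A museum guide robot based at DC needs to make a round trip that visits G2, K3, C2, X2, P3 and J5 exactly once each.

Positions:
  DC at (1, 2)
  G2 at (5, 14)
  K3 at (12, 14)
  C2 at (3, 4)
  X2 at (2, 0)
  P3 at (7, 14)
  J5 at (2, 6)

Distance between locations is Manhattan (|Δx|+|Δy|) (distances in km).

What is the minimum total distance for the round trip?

With 6 stops there are 6!/2 = 360 distinct round trips (a route and its reverse cost the same).
DC→G2→K3→C2→X2→P3→J5→DC: 16+7+19+5+19+13+5 = 84
DC→G2→K3→C2→X2→J5→P3→DC: 16+7+19+5+6+13+18 = 84
DC→G2→K3→C2→P3→X2→J5→DC: 16+7+19+14+19+6+5 = 86
DC→G2→K3→C2→P3→J5→X2→DC: 16+7+19+14+13+6+3 = 78
DC→G2→K3→C2→J5→X2→P3→DC: 16+7+19+3+6+19+18 = 88
DC→G2→K3→C2→J5→P3→X2→DC: 16+7+19+3+13+19+3 = 80
DC→G2→K3→X2→C2→P3→J5→DC: 16+7+24+5+14+13+5 = 84
DC→G2→K3→X2→C2→J5→P3→DC: 16+7+24+5+3+13+18 = 86
… (352 more)
DC→C2→G2→K3→P3→J5→X2→DC: 4+12+7+5+13+6+3 = 50  ← best
The minimum is 50.
One optimal route: DC → C2 → G2 → K3 → P3 → J5 → X2 → DC (or its reverse).

Minimum total distance: 50 km.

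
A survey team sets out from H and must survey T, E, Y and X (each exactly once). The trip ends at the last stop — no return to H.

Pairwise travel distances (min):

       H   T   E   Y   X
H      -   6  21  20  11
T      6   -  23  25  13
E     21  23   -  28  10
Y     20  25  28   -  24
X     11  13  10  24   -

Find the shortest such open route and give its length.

57 min — the minimum one-way total.

There are 4! = 24 possible orderings.
H - T - E - Y - X: 6+23+28+24 = 81
H - T - E - X - Y: 6+23+10+24 = 63
H - T - Y - E - X: 6+25+28+10 = 69
H - T - Y - X - E: 6+25+24+10 = 65
H - T - X - E - Y: 6+13+10+28 = 57
H - T - X - Y - E: 6+13+24+28 = 71
H - E - T - Y - X: 21+23+25+24 = 93
H - E - T - X - Y: 21+23+13+24 = 81
H - E - Y - T - X: 21+28+25+13 = 87
H - E - Y - X - T: 21+28+24+13 = 86
H - E - X - T - Y: 21+10+13+25 = 69
H - E - X - Y - T: 21+10+24+25 = 80
H - Y - T - E - X: 20+25+23+10 = 78
H - Y - T - X - E: 20+25+13+10 = 68
… (10 more)
The minimum is 57.
One shortest path: H → T → X → E → Y.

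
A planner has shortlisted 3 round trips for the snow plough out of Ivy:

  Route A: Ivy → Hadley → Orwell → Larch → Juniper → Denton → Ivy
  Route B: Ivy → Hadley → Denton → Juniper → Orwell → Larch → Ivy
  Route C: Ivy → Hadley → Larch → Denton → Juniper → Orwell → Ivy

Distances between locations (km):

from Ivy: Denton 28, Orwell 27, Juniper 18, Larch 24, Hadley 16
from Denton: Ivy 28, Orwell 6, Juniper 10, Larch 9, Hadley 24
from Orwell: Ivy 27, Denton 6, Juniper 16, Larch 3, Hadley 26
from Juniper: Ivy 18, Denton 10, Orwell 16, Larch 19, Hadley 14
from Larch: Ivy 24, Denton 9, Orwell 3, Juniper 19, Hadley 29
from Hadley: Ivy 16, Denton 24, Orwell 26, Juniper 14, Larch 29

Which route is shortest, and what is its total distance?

Shortest is Route B, total 93 km.

Route A: 16 + 26 + 3 + 19 + 10 + 28 = 102
Route B: 16 + 24 + 10 + 16 + 3 + 24 = 93
Route C: 16 + 29 + 9 + 10 + 16 + 27 = 107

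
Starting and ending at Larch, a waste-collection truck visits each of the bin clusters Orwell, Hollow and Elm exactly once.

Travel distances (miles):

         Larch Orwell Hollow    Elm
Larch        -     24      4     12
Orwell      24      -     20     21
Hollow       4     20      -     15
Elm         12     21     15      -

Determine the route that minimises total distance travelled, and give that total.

Minimum total distance: 57 miles.

Larch→Orwell→Hollow→Elm→Larch: 24+20+15+12 = 71
Larch→Orwell→Elm→Hollow→Larch: 24+21+15+4 = 64
Larch→Hollow→Orwell→Elm→Larch: 4+20+21+12 = 57
The minimum is 57.
One optimal route: Larch → Hollow → Orwell → Elm → Larch (or its reverse).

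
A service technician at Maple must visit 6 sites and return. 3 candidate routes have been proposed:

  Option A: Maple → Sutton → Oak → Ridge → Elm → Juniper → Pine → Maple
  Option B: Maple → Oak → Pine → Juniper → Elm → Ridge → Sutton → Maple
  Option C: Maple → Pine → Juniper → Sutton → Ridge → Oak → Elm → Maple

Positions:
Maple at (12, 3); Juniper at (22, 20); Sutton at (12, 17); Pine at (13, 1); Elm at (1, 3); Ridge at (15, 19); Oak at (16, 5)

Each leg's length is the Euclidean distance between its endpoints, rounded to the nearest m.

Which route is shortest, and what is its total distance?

Shortest is Option C, total 77 m.

Option A: 14 + 13 + 14 + 21 + 27 + 21 + 2 = 112
Option B: 4 + 5 + 21 + 27 + 21 + 4 + 14 = 96
Option C: 2 + 21 + 10 + 4 + 14 + 15 + 11 = 77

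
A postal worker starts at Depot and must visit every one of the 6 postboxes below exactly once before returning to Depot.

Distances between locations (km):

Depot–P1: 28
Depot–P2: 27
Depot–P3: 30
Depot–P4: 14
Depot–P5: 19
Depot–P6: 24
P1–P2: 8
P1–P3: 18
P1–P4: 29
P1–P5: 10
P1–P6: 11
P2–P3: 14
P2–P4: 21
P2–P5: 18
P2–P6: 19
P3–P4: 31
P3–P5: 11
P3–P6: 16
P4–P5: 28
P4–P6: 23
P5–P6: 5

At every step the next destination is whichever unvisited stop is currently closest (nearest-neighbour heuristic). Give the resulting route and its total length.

At Depot the remaining stops are P4 14, P5 19, P6 24, P2 27, P1 28, P3 30; go to P4.
At P4 the remaining stops are P2 21, P6 23, P5 28, P1 29, P3 31; go to P2.
At P2 the remaining stops are P1 8, P3 14, P5 18, P6 19; go to P1.
At P1 the remaining stops are P5 10, P6 11, P3 18; go to P5.
At P5 the remaining stops are P6 5, P3 11; go to P6.
At P6 the remaining stops are P3 16; go to P3.
Return P3→Depot: 30.
Total = 14 + 21 + 8 + 10 + 5 + 16 + 30 = 104.

104 km along Depot → P4 → P2 → P1 → P5 → P6 → P3 → Depot.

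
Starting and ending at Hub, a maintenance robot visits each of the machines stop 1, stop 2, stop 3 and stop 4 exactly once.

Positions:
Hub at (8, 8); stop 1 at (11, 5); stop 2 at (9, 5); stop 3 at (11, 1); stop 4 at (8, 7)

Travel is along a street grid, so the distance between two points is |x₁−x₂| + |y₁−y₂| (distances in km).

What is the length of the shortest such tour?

There are 12 distinct closed tours to check (reversals are equivalent).
Hub → stop 1 → stop 2 → stop 3 → stop 4 → Hub: 6+2+6+9+1 = 24
Hub → stop 1 → stop 2 → stop 4 → stop 3 → Hub: 6+2+3+9+10 = 30
Hub → stop 1 → stop 3 → stop 2 → stop 4 → Hub: 6+4+6+3+1 = 20
Hub → stop 1 → stop 3 → stop 4 → stop 2 → Hub: 6+4+9+3+4 = 26
Hub → stop 1 → stop 4 → stop 2 → stop 3 → Hub: 6+5+3+6+10 = 30
Hub → stop 1 → stop 4 → stop 3 → stop 2 → Hub: 6+5+9+6+4 = 30
Hub → stop 2 → stop 1 → stop 3 → stop 4 → Hub: 4+2+4+9+1 = 20
Hub → stop 2 → stop 1 → stop 4 → stop 3 → Hub: 4+2+5+9+10 = 30
Hub → stop 2 → stop 3 → stop 1 → stop 4 → Hub: 4+6+4+5+1 = 20
Hub → stop 2 → stop 4 → stop 1 → stop 3 → Hub: 4+3+5+4+10 = 26
Hub → stop 3 → stop 1 → stop 2 → stop 4 → Hub: 10+4+2+3+1 = 20
Hub → stop 3 → stop 2 → stop 1 → stop 4 → Hub: 10+6+2+5+1 = 24
The minimum is 20.
One optimal route: Hub → stop 1 → stop 3 → stop 2 → stop 4 → Hub (or its reverse).

Shortest round trip = 20 km.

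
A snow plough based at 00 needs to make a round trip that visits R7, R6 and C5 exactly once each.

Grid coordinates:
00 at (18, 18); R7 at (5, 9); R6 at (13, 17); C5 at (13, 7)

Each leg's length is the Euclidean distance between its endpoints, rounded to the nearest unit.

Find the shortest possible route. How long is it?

With 3 stops there are 3!/2 = 3 distinct round trips (a route and its reverse cost the same).
00 → R7 → R6 → C5 → 00: 16+11+10+12 = 49
00 → R7 → C5 → R6 → 00: 16+8+10+5 = 39
00 → R6 → R7 → C5 → 00: 5+11+8+12 = 36
The minimum is 36.
One optimal route: 00 → R6 → R7 → C5 → 00 (or its reverse).

Shortest round trip = 36.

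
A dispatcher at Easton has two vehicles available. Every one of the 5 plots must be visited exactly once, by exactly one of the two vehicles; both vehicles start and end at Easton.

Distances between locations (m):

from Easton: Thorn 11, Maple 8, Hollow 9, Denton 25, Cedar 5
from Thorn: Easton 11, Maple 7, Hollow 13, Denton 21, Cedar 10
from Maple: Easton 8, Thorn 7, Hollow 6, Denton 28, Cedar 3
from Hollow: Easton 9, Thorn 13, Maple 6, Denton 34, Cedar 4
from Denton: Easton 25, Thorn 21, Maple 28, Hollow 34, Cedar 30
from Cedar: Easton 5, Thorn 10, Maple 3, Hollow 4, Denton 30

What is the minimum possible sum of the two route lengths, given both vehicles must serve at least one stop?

Minimum combined distance: 78 m.

Try each way of splitting the stops between the two vehicles (each non-empty) and, for each split, find the best tour for each vehicle:
  {Thorn} + {Maple, Hollow, Denton, Cedar}: 22 + 68 = 90
  {Maple} + {Thorn, Hollow, Denton, Cedar}: 16 + 68 = 84
  {Thorn, Maple} + {Hollow, Denton, Cedar}: 26 + 68 = 94
  {Hollow} + {Thorn, Maple, Denton, Cedar}: 18 + 61 = 79
  {Thorn, Hollow} + {Maple, Denton, Cedar}: 33 + 61 = 94
  {Maple, Hollow} + {Thorn, Denton, Cedar}: 23 + 61 = 84
  … (15 splits in total)
  {Thorn, Maple, Hollow, Denton} + {Cedar}: 68 + 10 = 78  ← best
Best: vehicle 1 Easton → Hollow → Maple → Thorn → Denton → Easton = 68; vehicle 2 Easton → Cedar → Easton = 10; combined 78.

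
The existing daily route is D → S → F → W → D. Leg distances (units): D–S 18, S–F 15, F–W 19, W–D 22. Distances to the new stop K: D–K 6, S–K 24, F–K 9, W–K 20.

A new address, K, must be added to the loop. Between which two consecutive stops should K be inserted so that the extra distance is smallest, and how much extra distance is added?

Insertion cost between consecutive stops i–j is d(i,K) + d(K,j) − d(i,j):
  between D and S: 6 + 24 − 18 = 12
  between S and F: 24 + 9 − 15 = 18
  between F and W: 9 + 20 − 19 = 10
  between W and D: 20 + 6 − 22 = 4
Cheapest insertion is between W and D, adding 4.
New total = 74 + 4 = 78.

Adding 4 by placing K on the W–D leg.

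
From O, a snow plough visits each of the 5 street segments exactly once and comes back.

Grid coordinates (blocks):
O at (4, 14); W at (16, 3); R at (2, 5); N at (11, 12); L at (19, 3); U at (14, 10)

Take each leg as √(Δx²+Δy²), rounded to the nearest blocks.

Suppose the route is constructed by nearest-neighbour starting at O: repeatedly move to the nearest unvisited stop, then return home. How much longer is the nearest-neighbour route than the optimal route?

O: N=7, R=9, U=11, W=16, L=19 ⇒ N
N: U=4, W=10, R=11, L=12 ⇒ U
U: W=7, L=9, R=13 ⇒ W
W: L=3, R=14 ⇒ L
L: R=17 ⇒ R
NN route O → N → U → W → L → R → O costs 47.
Optimal: O → R → W → L → U → N → O costs 46 (by enumerating all 60 distinct tours).
Excess = 47 − 46 = 1.

Excess over optimum: 1 blocks.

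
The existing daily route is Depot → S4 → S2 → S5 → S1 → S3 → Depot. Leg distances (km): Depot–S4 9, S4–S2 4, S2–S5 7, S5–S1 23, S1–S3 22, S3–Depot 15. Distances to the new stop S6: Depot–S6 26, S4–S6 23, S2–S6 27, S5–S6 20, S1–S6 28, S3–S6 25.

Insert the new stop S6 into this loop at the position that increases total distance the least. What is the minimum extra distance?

Minimum extra distance: 25 km, inserting S6 between S5 and S1.

Insertion cost between consecutive stops i–j is d(i,S6) + d(S6,j) − d(i,j):
  between Depot and S4: 26 + 23 − 9 = 40
  between S4 and S2: 23 + 27 − 4 = 46
  between S2 and S5: 27 + 20 − 7 = 40
  between S5 and S1: 20 + 28 − 23 = 25
  between S1 and S3: 28 + 25 − 22 = 31
  between S3 and Depot: 25 + 26 − 15 = 36
Cheapest insertion is between S5 and S1, adding 25.
New total = 80 + 25 = 105.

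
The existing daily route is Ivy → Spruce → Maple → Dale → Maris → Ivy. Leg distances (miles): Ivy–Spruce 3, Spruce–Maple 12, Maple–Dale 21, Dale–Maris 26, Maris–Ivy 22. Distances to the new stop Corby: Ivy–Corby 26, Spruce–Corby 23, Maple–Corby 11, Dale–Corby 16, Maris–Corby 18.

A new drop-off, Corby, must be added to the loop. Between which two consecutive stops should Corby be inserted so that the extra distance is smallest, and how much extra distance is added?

+6 miles — insert Corby between Maple and Dale.

Insertion cost between consecutive stops i–j is d(i,Corby) + d(Corby,j) − d(i,j):
  between Ivy and Spruce: 26 + 23 − 3 = 46
  between Spruce and Maple: 23 + 11 − 12 = 22
  between Maple and Dale: 11 + 16 − 21 = 6
  between Dale and Maris: 16 + 18 − 26 = 8
  between Maris and Ivy: 18 + 26 − 22 = 22
Cheapest insertion is between Maple and Dale, adding 6.
New total = 84 + 6 = 90.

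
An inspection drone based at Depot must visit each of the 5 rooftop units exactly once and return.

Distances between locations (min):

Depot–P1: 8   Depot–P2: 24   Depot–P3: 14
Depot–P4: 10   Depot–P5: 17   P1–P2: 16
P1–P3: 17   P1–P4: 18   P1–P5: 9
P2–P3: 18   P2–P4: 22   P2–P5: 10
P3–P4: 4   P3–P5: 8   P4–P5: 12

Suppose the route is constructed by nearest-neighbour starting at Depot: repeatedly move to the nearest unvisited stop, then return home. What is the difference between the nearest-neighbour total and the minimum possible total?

Depot: P1=8, P4=10, P3=14, P5=17, P2=24 ⇒ P1
P1: P5=9, P2=16, P3=17, P4=18 ⇒ P5
P5: P3=8, P2=10, P4=12 ⇒ P3
P3: P4=4, P2=18 ⇒ P4
P4: P2=22 ⇒ P2
NN route Depot → P1 → P5 → P3 → P4 → P2 → Depot costs 75.
Optimal: Depot → P1 → P2 → P5 → P3 → P4 → Depot costs 56 (by enumerating all 60 distinct tours).
Excess = 75 − 56 = 19.

19 min longer than the optimal tour.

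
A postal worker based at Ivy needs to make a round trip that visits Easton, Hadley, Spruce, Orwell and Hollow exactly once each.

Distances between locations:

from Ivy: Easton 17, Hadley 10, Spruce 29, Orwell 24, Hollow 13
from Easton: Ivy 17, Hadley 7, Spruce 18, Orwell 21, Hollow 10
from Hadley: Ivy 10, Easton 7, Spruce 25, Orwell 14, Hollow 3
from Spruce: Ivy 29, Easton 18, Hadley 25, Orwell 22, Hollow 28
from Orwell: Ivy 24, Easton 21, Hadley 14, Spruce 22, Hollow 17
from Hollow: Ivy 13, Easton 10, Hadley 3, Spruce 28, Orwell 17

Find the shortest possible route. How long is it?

There are 60 distinct closed tours to check (reversals are equivalent).
Ivy→Easton→Hadley→Spruce→Orwell→Hollow→Ivy: 17+7+25+22+17+13 = 101
Ivy→Easton→Hadley→Spruce→Hollow→Orwell→Ivy: 17+7+25+28+17+24 = 118
Ivy→Easton→Hadley→Orwell→Spruce→Hollow→Ivy: 17+7+14+22+28+13 = 101
Ivy→Easton→Hadley→Orwell→Hollow→Spruce→Ivy: 17+7+14+17+28+29 = 112
Ivy→Easton→Hadley→Hollow→Spruce→Orwell→Ivy: 17+7+3+28+22+24 = 101
Ivy→Easton→Hadley→Hollow→Orwell→Spruce→Ivy: 17+7+3+17+22+29 = 95
Ivy→Easton→Spruce→Hadley→Orwell→Hollow→Ivy: 17+18+25+14+17+13 = 104
Ivy→Easton→Spruce→Hadley→Hollow→Orwell→Ivy: 17+18+25+3+17+24 = 104
Ivy→Easton→Spruce→Orwell→Hadley→Hollow→Ivy: 17+18+22+14+3+13 = 87
Ivy→Easton→Spruce→Orwell→Hollow→Hadley→Ivy: 17+18+22+17+3+10 = 87
Ivy→Easton→Spruce→Hollow→Hadley→Orwell→Ivy: 17+18+28+3+14+24 = 104
Ivy→Easton→Spruce→Hollow→Orwell→Hadley→Ivy: 17+18+28+17+14+10 = 104
Ivy→Easton→Orwell→Hadley→Spruce→Hollow→Ivy: 17+21+14+25+28+13 = 118
Ivy→Easton→Orwell→Hadley→Hollow→Spruce→Ivy: 17+21+14+3+28+29 = 112
… (46 more)
The minimum is 87.
One optimal route: Ivy → Easton → Spruce → Orwell → Hadley → Hollow → Ivy (or its reverse).

Minimum total distance: 87.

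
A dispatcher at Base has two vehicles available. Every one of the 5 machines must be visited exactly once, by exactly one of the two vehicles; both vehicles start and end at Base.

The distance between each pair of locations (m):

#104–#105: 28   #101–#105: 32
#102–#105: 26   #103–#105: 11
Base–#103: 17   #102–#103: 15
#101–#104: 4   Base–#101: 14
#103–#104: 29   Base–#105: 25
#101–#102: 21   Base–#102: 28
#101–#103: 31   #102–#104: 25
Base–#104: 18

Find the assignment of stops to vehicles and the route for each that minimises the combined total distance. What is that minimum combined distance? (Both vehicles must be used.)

Minimum combined distance: 115 m.

There are 2^4 − 1 = 15 ways to divide the 5 stops into two non-empty groups. For each, the best each vehicle can do is its own shortest tour through its group:
  {#101} + {#102, #103, #104, #105}: 28 + 94 = 122
  {#102} + {#101, #103, #104, #105}: 56 + 74 = 130
  {#101, #102} + {#103, #104, #105}: 63 + 74 = 137
  {#103} + {#101, #102, #104, #105}: 34 + 94 = 128
  {#101, #103} + {#102, #104, #105}: 62 + 94 = 156
  {#102, #103} + {#101, #104, #105}: 60 + 71 = 131
  … (15 splits in total)
  {#101, #104} + {#102, #103, #105}: 36 + 79 = 115  ← best
Best: vehicle 1 Base → #101 → #104 → Base = 36; vehicle 2 Base → #102 → #103 → #105 → Base = 79; combined 115.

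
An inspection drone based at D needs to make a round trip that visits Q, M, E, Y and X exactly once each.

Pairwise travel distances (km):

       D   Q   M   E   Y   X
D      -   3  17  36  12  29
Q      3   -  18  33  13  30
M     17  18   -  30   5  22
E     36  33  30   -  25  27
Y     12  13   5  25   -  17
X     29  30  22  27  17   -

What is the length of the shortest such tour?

102 km — the shortest possible round trip.

D→Q→M→E→Y→X→D: 3+18+30+25+17+29 = 122
D→Q→M→E→X→Y→D: 3+18+30+27+17+12 = 107
D→Q→M→Y→E→X→D: 3+18+5+25+27+29 = 107
D→Q→M→Y→X→E→D: 3+18+5+17+27+36 = 106
D→Q→M→X→E→Y→D: 3+18+22+27+25+12 = 107
D→Q→M→X→Y→E→D: 3+18+22+17+25+36 = 121
D→Q→E→M→Y→X→D: 3+33+30+5+17+29 = 117
D→Q→E→M→X→Y→D: 3+33+30+22+17+12 = 117
D→Q→E→Y→M→X→D: 3+33+25+5+22+29 = 117
D→Q→E→Y→X→M→D: 3+33+25+17+22+17 = 117
D→Q→E→X→M→Y→D: 3+33+27+22+5+12 = 102
D→Q→E→X→Y→M→D: 3+33+27+17+5+17 = 102
D→Q→Y→M→E→X→D: 3+13+5+30+27+29 = 107
D→Q→Y→M→X→E→D: 3+13+5+22+27+36 = 106
… (46 more)
The minimum is 102.
One optimal route: D → Q → E → X → M → Y → D (or its reverse).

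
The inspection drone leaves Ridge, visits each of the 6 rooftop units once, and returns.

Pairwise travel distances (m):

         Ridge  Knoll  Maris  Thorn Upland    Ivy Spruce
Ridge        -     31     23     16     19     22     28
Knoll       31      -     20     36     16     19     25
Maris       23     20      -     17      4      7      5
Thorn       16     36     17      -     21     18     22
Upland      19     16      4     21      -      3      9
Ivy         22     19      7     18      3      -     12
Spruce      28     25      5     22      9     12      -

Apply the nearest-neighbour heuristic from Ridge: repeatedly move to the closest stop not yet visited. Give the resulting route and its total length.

From Ridge: distances to unvisited — Thorn=16, Upland=19, Ivy=22, Maris=23, Spruce=28, Knoll=31. Nearest is Thorn (16).
From Thorn: distances to unvisited — Maris=17, Ivy=18, Upland=21, Spruce=22, Knoll=36. Nearest is Maris (17).
From Maris: distances to unvisited — Upland=4, Spruce=5, Ivy=7, Knoll=20. Nearest is Upland (4).
From Upland: distances to unvisited — Ivy=3, Spruce=9, Knoll=16. Nearest is Ivy (3).
From Ivy: distances to unvisited — Spruce=12, Knoll=19. Nearest is Spruce (12).
From Spruce: distances to unvisited — Knoll=25. Nearest is Knoll (25).
Return Knoll→Ridge: 31.
Total = 16 + 17 + 4 + 3 + 12 + 25 + 31 = 108.

108 m along Ridge → Thorn → Maris → Upland → Ivy → Spruce → Knoll → Ridge.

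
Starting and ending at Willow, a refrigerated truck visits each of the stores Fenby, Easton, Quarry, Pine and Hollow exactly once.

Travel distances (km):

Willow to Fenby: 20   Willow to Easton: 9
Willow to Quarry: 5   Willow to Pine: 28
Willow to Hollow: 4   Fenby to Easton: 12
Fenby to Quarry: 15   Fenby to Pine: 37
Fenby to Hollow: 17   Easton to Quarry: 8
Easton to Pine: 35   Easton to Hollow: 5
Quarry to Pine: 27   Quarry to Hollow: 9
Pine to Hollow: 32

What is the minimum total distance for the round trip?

90 km — the shortest possible round trip.

Willow→Fenby→Easton→Quarry→Pine→Hollow→Willow: 20+12+8+27+32+4 = 103
Willow→Fenby→Easton→Quarry→Hollow→Pine→Willow: 20+12+8+9+32+28 = 109
Willow→Fenby→Easton→Pine→Quarry→Hollow→Willow: 20+12+35+27+9+4 = 107
Willow→Fenby→Easton→Pine→Hollow→Quarry→Willow: 20+12+35+32+9+5 = 113
Willow→Fenby→Easton→Hollow→Quarry→Pine→Willow: 20+12+5+9+27+28 = 101
Willow→Fenby→Easton→Hollow→Pine→Quarry→Willow: 20+12+5+32+27+5 = 101
Willow→Fenby→Quarry→Easton→Pine→Hollow→Willow: 20+15+8+35+32+4 = 114
Willow→Fenby→Quarry→Easton→Hollow→Pine→Willow: 20+15+8+5+32+28 = 108
Willow→Fenby→Quarry→Pine→Easton→Hollow→Willow: 20+15+27+35+5+4 = 106
Willow→Fenby→Quarry→Pine→Hollow→Easton→Willow: 20+15+27+32+5+9 = 108
Willow→Fenby→Quarry→Hollow→Easton→Pine→Willow: 20+15+9+5+35+28 = 112
Willow→Fenby→Quarry→Hollow→Pine→Easton→Willow: 20+15+9+32+35+9 = 120
Willow→Fenby→Pine→Easton→Quarry→Hollow→Willow: 20+37+35+8+9+4 = 113
Willow→Fenby→Pine→Easton→Hollow→Quarry→Willow: 20+37+35+5+9+5 = 111
… (46 more)
Willow→Quarry→Pine→Fenby→Easton→Hollow→Willow: 5+27+37+12+5+4 = 90  ← best
The minimum is 90.
One optimal route: Willow → Quarry → Pine → Fenby → Easton → Hollow → Willow (or its reverse).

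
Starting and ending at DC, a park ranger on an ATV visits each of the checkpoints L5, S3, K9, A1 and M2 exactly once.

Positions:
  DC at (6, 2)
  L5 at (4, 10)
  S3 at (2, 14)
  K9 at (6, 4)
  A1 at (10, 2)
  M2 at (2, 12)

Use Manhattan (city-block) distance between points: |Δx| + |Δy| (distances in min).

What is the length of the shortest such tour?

There are 60 distinct closed tours to check (reversals are equivalent).
DC→L5→S3→K9→A1→M2→DC: 10+6+14+6+18+14 = 68
DC→L5→S3→K9→M2→A1→DC: 10+6+14+12+18+4 = 64
DC→L5→S3→A1→K9→M2→DC: 10+6+20+6+12+14 = 68
DC→L5→S3→A1→M2→K9→DC: 10+6+20+18+12+2 = 68
DC→L5→S3→M2→K9→A1→DC: 10+6+2+12+6+4 = 40
DC→L5→S3→M2→A1→K9→DC: 10+6+2+18+6+2 = 44
DC→L5→K9→S3→A1→M2→DC: 10+8+14+20+18+14 = 84
DC→L5→K9→S3→M2→A1→DC: 10+8+14+2+18+4 = 56
DC→L5→K9→A1→S3→M2→DC: 10+8+6+20+2+14 = 60
DC→L5→K9→A1→M2→S3→DC: 10+8+6+18+2+16 = 60
DC→L5→K9→M2→S3→A1→DC: 10+8+12+2+20+4 = 56
DC→L5→K9→M2→A1→S3→DC: 10+8+12+18+20+16 = 84
DC→L5→A1→S3→K9→M2→DC: 10+14+20+14+12+14 = 84
DC→L5→A1→S3→M2→K9→DC: 10+14+20+2+12+2 = 60
… (46 more)
The minimum is 40.
One optimal route: DC → L5 → S3 → M2 → K9 → A1 → DC (or its reverse).

Minimum total distance: 40 min.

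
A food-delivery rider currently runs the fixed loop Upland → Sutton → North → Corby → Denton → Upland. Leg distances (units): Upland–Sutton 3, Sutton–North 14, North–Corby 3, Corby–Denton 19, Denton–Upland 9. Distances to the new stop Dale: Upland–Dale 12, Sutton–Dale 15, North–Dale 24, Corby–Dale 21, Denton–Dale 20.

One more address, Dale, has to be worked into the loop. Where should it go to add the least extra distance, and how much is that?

Adding 22 by placing Dale on the Corby–Denton leg.

Insertion cost between consecutive stops i–j is d(i,Dale) + d(Dale,j) − d(i,j):
  between Upland and Sutton: 12 + 15 − 3 = 24
  between Sutton and North: 15 + 24 − 14 = 25
  between North and Corby: 24 + 21 − 3 = 42
  between Corby and Denton: 21 + 20 − 19 = 22
  between Denton and Upland: 20 + 12 − 9 = 23
Cheapest insertion is between Corby and Denton, adding 22.
New total = 48 + 22 = 70.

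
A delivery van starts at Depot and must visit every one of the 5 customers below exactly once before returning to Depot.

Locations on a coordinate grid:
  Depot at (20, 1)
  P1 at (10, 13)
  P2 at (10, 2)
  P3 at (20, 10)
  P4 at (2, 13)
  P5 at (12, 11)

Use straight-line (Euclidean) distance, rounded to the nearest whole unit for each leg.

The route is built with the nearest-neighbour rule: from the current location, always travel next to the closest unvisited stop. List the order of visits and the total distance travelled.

At Depot the remaining stops are P3 9, P2 10, P5 13, P1 16, P4 22; go to P3.
At P3 the remaining stops are P5 8, P1 10, P2 13, P4 18; go to P5.
At P5 the remaining stops are P1 3, P2 9, P4 10; go to P1.
At P1 the remaining stops are P4 8, P2 11; go to P4.
At P4 the remaining stops are P2 14; go to P2.
Return P2→Depot: 10.
Total = 9 + 8 + 3 + 8 + 14 + 10 = 52.

Nearest-neighbour total = 52; route Depot → P3 → P5 → P1 → P4 → P2 → Depot.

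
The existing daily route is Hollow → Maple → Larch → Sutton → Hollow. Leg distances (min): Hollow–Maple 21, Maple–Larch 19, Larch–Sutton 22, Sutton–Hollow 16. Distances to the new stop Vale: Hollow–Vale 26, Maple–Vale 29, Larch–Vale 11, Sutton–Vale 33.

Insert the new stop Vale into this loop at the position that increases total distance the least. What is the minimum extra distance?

Insertion cost between consecutive stops i–j is d(i,Vale) + d(Vale,j) − d(i,j):
  between Hollow and Maple: 26 + 29 − 21 = 34
  between Maple and Larch: 29 + 11 − 19 = 21
  between Larch and Sutton: 11 + 33 − 22 = 22
  between Sutton and Hollow: 33 + 26 − 16 = 43
Cheapest insertion is between Maple and Larch, adding 21.
New total = 78 + 21 = 99.

Adding 21 min by placing Vale on the Maple–Larch leg.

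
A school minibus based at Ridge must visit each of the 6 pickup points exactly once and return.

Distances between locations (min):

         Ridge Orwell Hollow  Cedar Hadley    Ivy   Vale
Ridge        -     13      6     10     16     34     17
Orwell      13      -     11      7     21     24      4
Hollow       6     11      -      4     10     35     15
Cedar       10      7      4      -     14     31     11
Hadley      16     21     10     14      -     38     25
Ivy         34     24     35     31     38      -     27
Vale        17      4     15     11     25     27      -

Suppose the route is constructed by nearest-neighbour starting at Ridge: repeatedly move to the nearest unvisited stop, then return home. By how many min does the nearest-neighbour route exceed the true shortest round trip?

Excess over optimum: 16 min.

Ridge: Hollow=6, Cedar=10, Orwell=13, Hadley=16, Vale=17, Ivy=34 ⇒ Hollow
Hollow: Cedar=4, Hadley=10, Orwell=11, Vale=15, Ivy=35 ⇒ Cedar
Cedar: Orwell=7, Vale=11, Hadley=14, Ivy=31 ⇒ Orwell
Orwell: Vale=4, Hadley=21, Ivy=24 ⇒ Vale
Vale: Hadley=25, Ivy=27 ⇒ Hadley
Hadley: Ivy=38 ⇒ Ivy
NN route Ridge → Hollow → Cedar → Orwell → Vale → Hadley → Ivy → Ridge costs 118.
Optimal: Ridge → Hollow → Cedar → Orwell → Vale → Ivy → Hadley → Ridge costs 102 (by enumerating all 360 distinct tours).
Excess = 118 − 102 = 16.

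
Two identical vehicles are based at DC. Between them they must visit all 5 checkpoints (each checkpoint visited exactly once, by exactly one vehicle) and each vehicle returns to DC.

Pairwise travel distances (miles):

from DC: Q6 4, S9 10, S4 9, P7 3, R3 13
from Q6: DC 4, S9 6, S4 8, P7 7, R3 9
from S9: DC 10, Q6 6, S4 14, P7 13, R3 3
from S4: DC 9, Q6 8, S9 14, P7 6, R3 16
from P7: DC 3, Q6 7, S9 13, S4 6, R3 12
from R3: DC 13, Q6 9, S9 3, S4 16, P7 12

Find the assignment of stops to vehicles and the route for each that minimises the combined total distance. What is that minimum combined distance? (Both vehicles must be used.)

44 miles — the smallest possible combined total.

Check every non-empty split of the stops between the two vehicles; for each half take its own optimal tour:
  {Q6} + {S9, S4, P7, R3}: 8 + 38 = 46
  {S9} + {Q6, S4, P7, R3}: 20 + 38 = 58
  {Q6, S9} + {S4, P7, R3}: 20 + 38 = 58
  {S4} + {Q6, S9, P7, R3}: 18 + 28 = 46
  {Q6, S4} + {S9, P7, R3}: 21 + 28 = 49
  {S9, S4} + {Q6, P7, R3}: 33 + 28 = 61
  … (15 splits in total)
  {P7} + {Q6, S9, S4, R3}: 6 + 38 = 44  ← best
Best: vehicle 1 DC → P7 → DC = 6; vehicle 2 DC → Q6 → S9 → R3 → S4 → DC = 38; combined 44.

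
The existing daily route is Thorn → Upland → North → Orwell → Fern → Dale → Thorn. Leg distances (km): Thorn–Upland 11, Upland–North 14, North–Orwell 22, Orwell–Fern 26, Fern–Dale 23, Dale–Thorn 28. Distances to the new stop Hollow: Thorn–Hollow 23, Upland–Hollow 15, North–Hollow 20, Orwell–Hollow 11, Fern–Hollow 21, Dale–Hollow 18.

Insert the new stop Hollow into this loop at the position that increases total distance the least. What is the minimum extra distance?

Adding 6 km by placing Hollow on the Orwell–Fern leg.

Insertion cost between consecutive stops i–j is d(i,Hollow) + d(Hollow,j) − d(i,j):
  between Thorn and Upland: 23 + 15 − 11 = 27
  between Upland and North: 15 + 20 − 14 = 21
  between North and Orwell: 20 + 11 − 22 = 9
  between Orwell and Fern: 11 + 21 − 26 = 6
  between Fern and Dale: 21 + 18 − 23 = 16
  between Dale and Thorn: 18 + 23 − 28 = 13
Cheapest insertion is between Orwell and Fern, adding 6.
New total = 124 + 6 = 130.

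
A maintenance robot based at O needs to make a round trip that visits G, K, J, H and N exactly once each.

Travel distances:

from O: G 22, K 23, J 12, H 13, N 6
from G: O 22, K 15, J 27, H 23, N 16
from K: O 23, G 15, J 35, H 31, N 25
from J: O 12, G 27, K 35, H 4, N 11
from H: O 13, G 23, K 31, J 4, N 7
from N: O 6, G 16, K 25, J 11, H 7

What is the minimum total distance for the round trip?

With 5 stops there are 5!/2 = 60 distinct round trips (a route and its reverse cost the same).
O - G - K - J - H - N - O: 22+15+35+4+7+6 = 89
O - G - K - J - N - H - O: 22+15+35+11+7+13 = 103
O - G - K - H - J - N - O: 22+15+31+4+11+6 = 89
O - G - K - H - N - J - O: 22+15+31+7+11+12 = 98
O - G - K - N - J - H - O: 22+15+25+11+4+13 = 90
O - G - K - N - H - J - O: 22+15+25+7+4+12 = 85
O - G - J - K - H - N - O: 22+27+35+31+7+6 = 128
O - G - J - K - N - H - O: 22+27+35+25+7+13 = 129
O - G - J - H - K - N - O: 22+27+4+31+25+6 = 115
O - G - J - H - N - K - O: 22+27+4+7+25+23 = 108
O - G - J - N - K - H - O: 22+27+11+25+31+13 = 129
O - G - J - N - H - K - O: 22+27+11+7+31+23 = 121
O - G - H - K - J - N - O: 22+23+31+35+11+6 = 128
O - G - H - K - N - J - O: 22+23+31+25+11+12 = 124
… (46 more)
O - K - G - N - H - J - O: 23+15+16+7+4+12 = 77  ← best
The minimum is 77.
One optimal route: O → K → G → N → H → J → O (or its reverse).

Shortest round trip = 77.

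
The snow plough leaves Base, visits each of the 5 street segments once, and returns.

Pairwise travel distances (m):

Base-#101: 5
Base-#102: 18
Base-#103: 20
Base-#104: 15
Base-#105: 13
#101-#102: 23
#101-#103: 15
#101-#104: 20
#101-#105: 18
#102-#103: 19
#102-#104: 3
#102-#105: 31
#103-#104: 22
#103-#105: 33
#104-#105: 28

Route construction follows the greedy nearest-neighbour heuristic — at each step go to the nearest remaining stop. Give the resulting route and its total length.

Total distance 83 m via the nearest-neighbour route Base → #101 → #103 → #102 → #104 → #105 → Base.

Base → [#101:5 / #105:13 / #104:15 / #102:18 / #103:20] → #101 (5)
#101 → [#103:15 / #105:18 / #104:20 / #102:23] → #103 (15)
#103 → [#102:19 / #104:22 / #105:33] → #102 (19)
#102 → [#104:3 / #105:31] → #104 (3)
#104 → [#105:28] → #105 (28)
Return #105→Base: 13.
Total = 5 + 15 + 19 + 3 + 28 + 13 = 83.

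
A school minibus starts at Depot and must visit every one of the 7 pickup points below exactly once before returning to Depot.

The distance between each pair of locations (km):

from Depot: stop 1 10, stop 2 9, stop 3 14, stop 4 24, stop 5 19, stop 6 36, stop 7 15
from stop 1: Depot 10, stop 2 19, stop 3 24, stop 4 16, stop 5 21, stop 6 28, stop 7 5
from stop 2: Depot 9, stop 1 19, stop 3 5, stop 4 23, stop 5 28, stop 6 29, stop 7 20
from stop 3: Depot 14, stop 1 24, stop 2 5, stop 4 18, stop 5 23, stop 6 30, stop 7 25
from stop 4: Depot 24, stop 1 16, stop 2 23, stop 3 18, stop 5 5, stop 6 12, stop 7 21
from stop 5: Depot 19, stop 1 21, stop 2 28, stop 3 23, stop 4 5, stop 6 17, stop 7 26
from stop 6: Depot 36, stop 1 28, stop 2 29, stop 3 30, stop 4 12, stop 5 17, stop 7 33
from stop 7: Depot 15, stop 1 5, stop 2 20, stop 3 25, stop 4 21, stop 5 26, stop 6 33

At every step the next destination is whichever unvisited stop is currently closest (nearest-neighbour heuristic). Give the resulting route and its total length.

From Depot: distances to unvisited — stop 2=9, stop 1=10, stop 3=14, stop 7=15, stop 5=19, stop 4=24, stop 6=36. Nearest is stop 2 (9).
From stop 2: distances to unvisited — stop 3=5, stop 1=19, stop 7=20, stop 4=23, stop 5=28, stop 6=29. Nearest is stop 3 (5).
From stop 3: distances to unvisited — stop 4=18, stop 5=23, stop 1=24, stop 7=25, stop 6=30. Nearest is stop 4 (18).
From stop 4: distances to unvisited — stop 5=5, stop 6=12, stop 1=16, stop 7=21. Nearest is stop 5 (5).
From stop 5: distances to unvisited — stop 6=17, stop 1=21, stop 7=26. Nearest is stop 6 (17).
From stop 6: distances to unvisited — stop 1=28, stop 7=33. Nearest is stop 1 (28).
From stop 1: distances to unvisited — stop 7=5. Nearest is stop 7 (5).
Return stop 7→Depot: 15.
Total = 9 + 5 + 18 + 5 + 17 + 28 + 5 + 15 = 102.

102 km along Depot → stop 2 → stop 3 → stop 4 → stop 5 → stop 6 → stop 1 → stop 7 → Depot.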